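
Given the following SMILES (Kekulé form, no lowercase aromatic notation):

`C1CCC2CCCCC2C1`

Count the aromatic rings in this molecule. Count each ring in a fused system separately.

0

The SMILES encodes two fused six-membered saturated carbon rings.
The 6-membered ring has only sp³ atoms, so it is not fully conjugated — not aromatic (cyclohexane ring).
The second 6-membered ring has only sp³ atoms, so it is not fully conjugated — not aromatic (cyclohexane ring).
None of the rings are aromatic. Total: 0.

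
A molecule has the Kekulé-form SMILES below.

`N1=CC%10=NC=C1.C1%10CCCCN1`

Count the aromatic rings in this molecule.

1

The SMILES encodes a six-membered ring with nitrogens at positions 1 and 4 and three alternating double bonds; a six-membered saturated ring of five carbons and one N–H nitrogen.
The 6-membered ring with two nitrogens (1,4) is fully conjugated (every ring atom contributes a p orbital); 3 ring double bonds give 6 π electrons. That satisfies 4n+2 with n=1, so it is aromatic (pyrazine).
The 6-membered ring with one N–H has only sp³ atoms, so it is not fully conjugated — not aromatic (piperidine).
1 of the 2 rings is aromatic. Total: 1.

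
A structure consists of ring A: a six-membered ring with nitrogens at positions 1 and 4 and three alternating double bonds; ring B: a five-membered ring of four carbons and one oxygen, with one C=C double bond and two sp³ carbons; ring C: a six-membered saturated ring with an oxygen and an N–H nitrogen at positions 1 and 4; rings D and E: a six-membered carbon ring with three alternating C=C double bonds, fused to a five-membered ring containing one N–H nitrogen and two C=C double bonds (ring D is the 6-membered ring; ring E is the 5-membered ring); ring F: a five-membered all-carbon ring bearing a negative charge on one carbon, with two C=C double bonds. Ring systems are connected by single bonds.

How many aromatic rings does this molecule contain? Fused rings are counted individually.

4

Ring A is fully conjugated (every ring atom contributes a p orbital); 3 ring double bonds give 6 π electrons. Since 6 = 4n+2 (n=1), ring A is aromatic (pyrazine).
Ring B has two sp³ carbons, so it is not fully conjugated — not aromatic (2,3-dihydrofuran).
Ring C has only sp³ atoms, so it is not fully conjugated — not aromatic (morpholine).
Rings D and E form a fused bicyclic system (with one N–H) with 9 sp² atoms and 10 π electrons from ring double bonds plus a heteroatom lone pair. 10 = 4(2)+2, so the system is aromatic and both rings count as aromatic (indole).
Ring F has a continuous p-orbital overlap around the ring; 2 ring double bonds (4 π electrons) plus the carbanion lone pair (2) give 6 π electrons. That satisfies 4n+2 with n=1, so ring F is aromatic (cyclopentadienyl anion).
Aromatic: A, D, E, F. Total: 4.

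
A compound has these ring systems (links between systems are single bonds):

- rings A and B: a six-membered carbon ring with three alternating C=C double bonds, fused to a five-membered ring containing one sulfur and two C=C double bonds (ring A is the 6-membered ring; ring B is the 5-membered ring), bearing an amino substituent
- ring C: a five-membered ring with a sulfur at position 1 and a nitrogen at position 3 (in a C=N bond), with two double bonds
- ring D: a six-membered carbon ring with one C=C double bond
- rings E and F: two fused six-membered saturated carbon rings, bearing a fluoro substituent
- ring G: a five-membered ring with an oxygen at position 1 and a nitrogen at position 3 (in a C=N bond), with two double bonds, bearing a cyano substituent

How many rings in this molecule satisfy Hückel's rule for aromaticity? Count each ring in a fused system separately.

Rings A and B form a fused bicyclic system (with one sulfur) with 9 sp² atoms and 10 π electrons from ring double bonds plus a heteroatom lone pair. 10 = 4(2)+2, so the system is aromatic and both rings count as aromatic (benzothiophene).
Ring C is fully conjugated (every ring atom contributes a p orbital); 2 ring double bonds (4 π electrons) plus a heteroatom lone pair (2) give 6 π electrons. That satisfies 4n+2 with n=1, so ring C is aromatic (thiazole).
Ring D has four sp³ carbons, so it is not fully conjugated — not aromatic (cyclohexene).
Ring E has only sp³ atoms, so it is not fully conjugated — not aromatic (cyclohexane ring).
Ring F has only sp³ atoms, so it is not fully conjugated — not aromatic (cyclohexane ring).
Ring G is planar and fully conjugated; 2 ring double bonds (4 π electrons) plus a heteroatom lone pair (2) give 6 π electrons. That satisfies 4n+2 with n=1, so ring G is aromatic (oxazole).
Aromatic: A, B, C, G. Total: 4.

4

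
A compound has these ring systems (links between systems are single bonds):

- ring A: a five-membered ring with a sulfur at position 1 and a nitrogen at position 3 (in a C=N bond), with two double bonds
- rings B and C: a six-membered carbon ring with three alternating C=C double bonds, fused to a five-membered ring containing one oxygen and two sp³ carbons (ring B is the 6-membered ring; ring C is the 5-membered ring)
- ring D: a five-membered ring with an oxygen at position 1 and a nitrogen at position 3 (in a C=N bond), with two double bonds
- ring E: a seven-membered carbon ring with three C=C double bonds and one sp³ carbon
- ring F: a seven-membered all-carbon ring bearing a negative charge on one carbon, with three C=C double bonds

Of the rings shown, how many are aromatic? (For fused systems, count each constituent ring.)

3

Ring A is fully conjugated (every ring atom contributes a p orbital); 2 ring double bonds (4 π electrons) plus a heteroatom lone pair (2) give 6 π electrons. Since 6 = 4n+2 (n=1), ring A is aromatic (thiazole).
Ring B has a continuous p-orbital overlap around the ring; 3 ring double bonds give 6 π electrons. That satisfies 4n+2 with n=1, so ring B is aromatic (benzene ring).
Ring C has two sp³ carbons, so it is not fully conjugated — not aromatic (oxolane ring).
Ring D is fully conjugated (every ring atom contributes a p orbital); 2 ring double bonds (4 π electrons) plus a heteroatom lone pair (2) give 6 π electrons. Since 6 = 4n+2 (n=1), ring D is aromatic (oxazole).
Ring E has one sp³ carbon, so it is not fully conjugated — not aromatic (cycloheptatriene).
Ring F has only sp² ring atoms; a planar conformation would have a fully conjugated π system of 8 electrons. But 8 = 4(2), which is 4n not 4n+2, so ring F is not aromatic (cycloheptatrienyl anion).
Aromatic: A, B, D. Total: 3.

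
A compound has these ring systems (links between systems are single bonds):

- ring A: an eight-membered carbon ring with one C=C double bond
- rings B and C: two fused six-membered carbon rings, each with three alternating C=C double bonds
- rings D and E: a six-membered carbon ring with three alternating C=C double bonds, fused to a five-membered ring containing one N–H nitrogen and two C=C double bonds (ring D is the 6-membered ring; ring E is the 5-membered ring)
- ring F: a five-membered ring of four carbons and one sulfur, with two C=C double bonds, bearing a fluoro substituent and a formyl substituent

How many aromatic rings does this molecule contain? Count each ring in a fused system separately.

5

Ring A has six sp³ carbons, so it is not fully conjugated — not aromatic (cyclooctene).
Rings B and C form a fused bicyclic system with 10 sp² atoms and 10 π electrons from ring double bonds. 10 = 4(2)+2, so the system is aromatic and both rings count as aromatic (naphthalene).
Rings D and E form a fused bicyclic system (with one N–H) with 9 sp² atoms and 10 π electrons from ring double bonds plus a heteroatom lone pair. 10 = 4(2)+2, so the system is aromatic and both rings count as aromatic (indole).
Ring F is fully conjugated (every ring atom contributes a p orbital); 2 ring double bonds (4 π electrons) plus a heteroatom lone pair (2) give 6 π electrons. Since 6 = 4n+2 (n=1), ring F is aromatic (thiophene).
Aromatic: B, C, D, E, F. Total: 5.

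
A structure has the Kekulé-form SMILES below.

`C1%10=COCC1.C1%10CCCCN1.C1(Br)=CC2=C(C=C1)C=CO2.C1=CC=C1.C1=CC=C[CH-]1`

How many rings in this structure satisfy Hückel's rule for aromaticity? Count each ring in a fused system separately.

The SMILES encodes a five-membered ring of four carbons and one oxygen, with one C=C double bond and two sp³ carbons; a six-membered saturated ring of five carbons and one N–H nitrogen; a six-membered carbon ring with three alternating C=C double bonds, fused to a five-membered ring containing one oxygen and two C=C double bonds; a four-membered carbon ring with two alternating C=C double bonds; a five-membered all-carbon ring bearing a negative charge on one carbon, with two C=C double bonds.
The 5-membered ring with one oxygen has two sp³ carbons, so it is not fully conjugated — not aromatic (2,3-dihydrofuran).
The 6-membered ring with one N–H has only sp³ atoms, so it is not fully conjugated — not aromatic (piperidine).
The fused 6/5-membered bicyclic (with one oxygen) is a single π system with 9 sp² atoms and 10 π electrons from ring double bonds plus a heteroatom lone pair. 10 = 4(2)+2, so the system is aromatic and both rings count as aromatic (benzofuran).
The 4-membered ring has only sp² ring atoms; a planar conformation would have a fully conjugated π system of 4 electrons. But 4 = 4(1), which is 4n not 4n+2, so it is not aromatic (cyclobutadiene) — cyclobutadiene is antiaromatic and distorts to a rectangle.
The 5-membered ring has a continuous p-orbital overlap around the ring; 2 ring double bonds (4 π electrons) plus the carbanion lone pair (2) give 6 π electrons. 6 = 4(1)+2, so it is aromatic (cyclopentadienyl anion).
3 of the 6 rings are aromatic. Total: 3.

3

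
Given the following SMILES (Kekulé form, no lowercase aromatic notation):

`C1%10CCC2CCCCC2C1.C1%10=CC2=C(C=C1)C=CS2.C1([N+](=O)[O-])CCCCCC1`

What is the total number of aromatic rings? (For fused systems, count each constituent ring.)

The SMILES encodes two fused six-membered saturated carbon rings; a six-membered carbon ring with three alternating C=C double bonds, fused to a five-membered ring containing one sulfur and two C=C double bonds; a seven-membered saturated carbon ring.
The 6-membered ring has only sp³ atoms, so it is not fully conjugated — not aromatic (cyclohexane ring).
The second 6-membered ring has only sp³ atoms, so it is not fully conjugated — not aromatic (cyclohexane ring).
The fused 6/5-membered bicyclic (with one sulfur) is a single π system with 9 sp² atoms and 10 π electrons from ring double bonds plus a heteroatom lone pair. 10 = 4(2)+2, so the system is aromatic and both rings count as aromatic (benzothiophene).
The 7-membered ring has only sp³ atoms, so it is not fully conjugated — not aromatic (cycloheptane).
2 of the 5 rings are aromatic. Total: 2.

2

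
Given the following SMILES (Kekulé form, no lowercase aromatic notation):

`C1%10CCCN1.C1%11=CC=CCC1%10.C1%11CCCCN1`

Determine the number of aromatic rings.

0

The SMILES encodes a five-membered saturated ring of four carbons and one N–H nitrogen; a six-membered carbon ring with two conjugated C=C double bonds and two sp³ carbons; a six-membered saturated ring of five carbons and one N–H nitrogen.
The 5-membered ring with one N–H has only sp³ atoms, so it is not fully conjugated — not aromatic (pyrrolidine).
The 6-membered ring has two sp³ carbons, so it is not fully conjugated — not aromatic (1,3-cyclohexadiene).
The 6-membered ring with one N–H has only sp³ atoms, so it is not fully conjugated — not aromatic (piperidine).
None of the rings are aromatic. Total: 0.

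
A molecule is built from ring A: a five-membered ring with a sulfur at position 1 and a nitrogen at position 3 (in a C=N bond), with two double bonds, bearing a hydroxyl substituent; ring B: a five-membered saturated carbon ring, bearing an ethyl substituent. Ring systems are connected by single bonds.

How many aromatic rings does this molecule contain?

1

Ring A has a continuous p-orbital overlap around the ring; 2 ring double bonds (4 π electrons) plus a heteroatom lone pair (2) give 6 π electrons. That satisfies 4n+2 with n=1, so ring A is aromatic (thiazole).
Ring B has only sp³ atoms, so it is not fully conjugated — not aromatic (cyclopentane).
Aromatic: A. Total: 1.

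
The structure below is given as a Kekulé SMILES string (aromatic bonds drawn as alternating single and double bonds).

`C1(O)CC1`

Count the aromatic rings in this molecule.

0

The SMILES encodes a three-membered saturated carbon ring.
The 3-membered ring has only sp³ atoms, so it is not fully conjugated — not aromatic (cyclopropane).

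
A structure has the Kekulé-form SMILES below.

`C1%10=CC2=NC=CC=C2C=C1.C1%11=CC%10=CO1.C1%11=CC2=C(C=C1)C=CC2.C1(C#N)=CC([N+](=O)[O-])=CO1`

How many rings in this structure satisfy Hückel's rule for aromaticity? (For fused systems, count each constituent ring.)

5

The SMILES encodes two fused six-membered rings, each with three alternating double bonds; one ring is all carbon and the other has one ring nitrogen; a five-membered ring of four carbons and one oxygen, with two C=C double bonds; a six-membered carbon ring with three alternating C=C double bonds, fused to a five-membered carbon ring containing one C=C double bond and one sp³ carbon; a five-membered ring of four carbons and one oxygen, with two C=C double bonds.
The fused 6/6-membered bicyclic (with one nitrogen) is a single π system with 10 sp² atoms and 10 π electrons from ring double bonds. 10 = 4(2)+2, so the system is aromatic and both rings count as aromatic (quinoline).
The 5-membered ring with one oxygen is fully conjugated (every ring atom contributes a p orbital); 2 ring double bonds (4 π electrons) plus a heteroatom lone pair (2) give 6 π electrons. That satisfies 4n+2 with n=1, so it is aromatic (furan).
The 6-membered ring has a continuous p-orbital overlap around the ring; 3 ring double bonds give 6 π electrons. That satisfies 4n+2 with n=1, so it is aromatic (benzene ring).
The 5-membered ring has one sp³ carbon, so it is not fully conjugated — not aromatic (cyclopentene ring).
The second 5-membered ring with one oxygen has a continuous p-orbital overlap around the ring; 2 ring double bonds (4 π electrons) plus a heteroatom lone pair (2) give 6 π electrons. 6 = 4(1)+2, so it is aromatic (furan).
5 of the 6 rings are aromatic. Total: 5.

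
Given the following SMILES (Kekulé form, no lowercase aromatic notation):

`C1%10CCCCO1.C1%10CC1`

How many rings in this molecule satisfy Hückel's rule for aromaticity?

0

The SMILES encodes a six-membered saturated ring of five carbons and one oxygen; a three-membered saturated carbon ring.
The 6-membered ring with one oxygen has only sp³ atoms, so it is not fully conjugated — not aromatic (tetrahydropyran).
The 3-membered ring has only sp³ atoms, so it is not fully conjugated — not aromatic (cyclopropane).
None of the rings are aromatic. Total: 0.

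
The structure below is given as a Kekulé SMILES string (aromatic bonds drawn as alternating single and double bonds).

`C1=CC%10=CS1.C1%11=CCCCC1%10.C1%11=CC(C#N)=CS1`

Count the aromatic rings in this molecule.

2

The SMILES encodes a five-membered ring of four carbons and one sulfur, with two C=C double bonds; a six-membered carbon ring with one C=C double bond; a five-membered ring of four carbons and one sulfur, with two C=C double bonds.
The 5-membered ring with one sulfur is fully conjugated (every ring atom contributes a p orbital); 2 ring double bonds (4 π electrons) plus a heteroatom lone pair (2) give 6 π electrons. That satisfies 4n+2 with n=1, so it is aromatic (thiophene).
The 6-membered ring has four sp³ carbons, so it is not fully conjugated — not aromatic (cyclohexene).
The second 5-membered ring with one sulfur is planar and fully conjugated; 2 ring double bonds (4 π electrons) plus a heteroatom lone pair (2) give 6 π electrons. 6 = 4(1)+2, so it is aromatic (thiophene).
2 of the 3 rings are aromatic. Total: 2.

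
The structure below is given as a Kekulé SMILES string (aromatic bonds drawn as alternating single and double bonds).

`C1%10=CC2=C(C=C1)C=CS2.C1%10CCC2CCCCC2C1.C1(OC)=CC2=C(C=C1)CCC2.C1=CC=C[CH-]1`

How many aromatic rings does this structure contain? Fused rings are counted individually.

The SMILES encodes a six-membered carbon ring with three alternating C=C double bonds, fused to a five-membered ring containing one sulfur and two C=C double bonds; two fused six-membered saturated carbon rings; a six-membered carbon ring with three alternating C=C double bonds, fused to a saturated five-membered carbon ring; a five-membered all-carbon ring bearing a negative charge on one carbon, with two C=C double bonds.
The fused 6/5-membered bicyclic (with one sulfur) is a single π system with 9 sp² atoms and 10 π electrons from ring double bonds plus a heteroatom lone pair. 10 = 4(2)+2, so the system is aromatic and both rings count as aromatic (benzothiophene).
The 6-membered ring has only sp³ atoms, so it is not fully conjugated — not aromatic (cyclohexane ring).
The second 6-membered ring has only sp³ atoms, so it is not fully conjugated — not aromatic (cyclohexane ring).
The third 6-membered ring has a continuous p-orbital overlap around the ring; 3 ring double bonds give 6 π electrons. That satisfies 4n+2 with n=1, so it is aromatic (benzene ring).
The 5-membered ring has three sp³ carbons, so it is not fully conjugated — not aromatic (cyclopentane ring).
The second 5-membered ring is fully conjugated (every ring atom contributes a p orbital); 2 ring double bonds (4 π electrons) plus the carbanion lone pair (2) give 6 π electrons. Since 6 = 4n+2 (n=1), it is aromatic (cyclopentadienyl anion).
4 of the 7 rings are aromatic. Total: 4.

4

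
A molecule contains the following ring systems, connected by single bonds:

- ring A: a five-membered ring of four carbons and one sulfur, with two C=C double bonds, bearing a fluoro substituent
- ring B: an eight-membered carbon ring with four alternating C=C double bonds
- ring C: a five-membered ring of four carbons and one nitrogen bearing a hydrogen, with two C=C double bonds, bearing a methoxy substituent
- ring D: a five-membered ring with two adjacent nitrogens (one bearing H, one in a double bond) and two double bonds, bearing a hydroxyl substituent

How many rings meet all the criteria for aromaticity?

Ring A has a continuous p-orbital overlap around the ring; 2 ring double bonds (4 π electrons) plus a heteroatom lone pair (2) give 6 π electrons. That satisfies 4n+2 with n=1, so ring A is aromatic (thiophene).
Ring B has only sp² ring atoms; a planar conformation would have a fully conjugated π system of 8 electrons. But 8 = 4(2), which is 4n not 4n+2, so ring B is not aromatic (cyclooctatetraene) — cyclooctatetraene distorts into a non-planar tub to avoid antiaromaticity.
Ring C has a continuous p-orbital overlap around the ring; 2 ring double bonds (4 π electrons) plus a heteroatom lone pair (2) give 6 π electrons. 6 = 4(1)+2, so ring C is aromatic (pyrrole).
Ring D has a continuous p-orbital overlap around the ring; 2 ring double bonds (4 π electrons) plus a heteroatom lone pair (2) give 6 π electrons. 6 = 4(1)+2, so ring D is aromatic (pyrazole).
Aromatic: A, C, D. Total: 3.

3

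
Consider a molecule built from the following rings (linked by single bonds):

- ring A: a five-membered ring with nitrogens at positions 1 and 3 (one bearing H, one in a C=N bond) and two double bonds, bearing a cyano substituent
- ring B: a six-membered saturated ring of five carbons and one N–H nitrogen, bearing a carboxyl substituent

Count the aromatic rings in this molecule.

1

Ring A is fully conjugated (every ring atom contributes a p orbital); 2 ring double bonds (4 π electrons) plus a heteroatom lone pair (2) give 6 π electrons. Since 6 = 4n+2 (n=1), ring A is aromatic (imidazole).
Ring B has only sp³ atoms, so it is not fully conjugated — not aromatic (piperidine).
Aromatic: A. Total: 1.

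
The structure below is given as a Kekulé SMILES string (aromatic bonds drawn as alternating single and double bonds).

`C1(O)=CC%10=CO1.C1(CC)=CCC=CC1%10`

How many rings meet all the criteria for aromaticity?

1

The SMILES encodes a five-membered ring of four carbons and one oxygen, with two C=C double bonds; a six-membered carbon ring with two isolated C=C double bonds and two sp³ carbons.
The 5-membered ring with one oxygen is fully conjugated (every ring atom contributes a p orbital); 2 ring double bonds (4 π electrons) plus a heteroatom lone pair (2) give 6 π electrons. Since 6 = 4n+2 (n=1), it is aromatic (furan).
The 6-membered ring has two sp³ carbons, so it is not fully conjugated — not aromatic (1,4-cyclohexadiene).
1 of the 2 rings is aromatic. Total: 1.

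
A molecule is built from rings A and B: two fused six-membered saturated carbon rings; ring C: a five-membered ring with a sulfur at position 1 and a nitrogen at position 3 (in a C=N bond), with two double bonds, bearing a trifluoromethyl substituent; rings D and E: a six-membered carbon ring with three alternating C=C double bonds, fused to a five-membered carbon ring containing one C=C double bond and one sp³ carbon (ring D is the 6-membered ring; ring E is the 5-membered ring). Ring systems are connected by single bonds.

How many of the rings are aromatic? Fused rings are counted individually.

Ring A has only sp³ atoms, so it is not fully conjugated — not aromatic (cyclohexane ring).
Ring B has only sp³ atoms, so it is not fully conjugated — not aromatic (cyclohexane ring).
Ring C is planar and fully conjugated; 2 ring double bonds (4 π electrons) plus a heteroatom lone pair (2) give 6 π electrons. Since 6 = 4n+2 (n=1), ring C is aromatic (thiazole).
Ring D is planar and fully conjugated; 3 ring double bonds give 6 π electrons. 6 = 4(1)+2, so ring D is aromatic (benzene ring).
Ring E has one sp³ carbon, so it is not fully conjugated — not aromatic (cyclopentene ring).
Aromatic: C, D. Total: 2.

2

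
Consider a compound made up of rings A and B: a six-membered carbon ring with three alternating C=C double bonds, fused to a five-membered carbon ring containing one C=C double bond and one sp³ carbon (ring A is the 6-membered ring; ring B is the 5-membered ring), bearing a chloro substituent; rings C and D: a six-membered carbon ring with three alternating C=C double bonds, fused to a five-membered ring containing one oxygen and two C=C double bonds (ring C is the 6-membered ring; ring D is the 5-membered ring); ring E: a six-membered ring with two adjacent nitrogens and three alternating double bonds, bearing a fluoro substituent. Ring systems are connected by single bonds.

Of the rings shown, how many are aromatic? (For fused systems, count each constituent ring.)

Ring A is fully conjugated (every ring atom contributes a p orbital); 3 ring double bonds give 6 π electrons. Since 6 = 4n+2 (n=1), ring A is aromatic (benzene ring).
Ring B has one sp³ carbon, so it is not fully conjugated — not aromatic (cyclopentene ring).
Rings C and D form a fused bicyclic system (with one oxygen) with 9 sp² atoms and 10 π electrons from ring double bonds plus a heteroatom lone pair. 10 = 4(2)+2, so the system is aromatic and both rings count as aromatic (benzofuran).
Ring E has a continuous p-orbital overlap around the ring; 3 ring double bonds give 6 π electrons. Since 6 = 4n+2 (n=1), ring E is aromatic (pyridazine).
Aromatic: A, C, D, E. Total: 4.

4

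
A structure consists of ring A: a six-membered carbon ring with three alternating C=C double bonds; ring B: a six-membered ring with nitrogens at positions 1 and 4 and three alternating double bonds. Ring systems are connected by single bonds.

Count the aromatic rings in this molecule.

Ring A has a continuous p-orbital overlap around the ring; 3 ring double bonds give 6 π electrons. That satisfies 4n+2 with n=1, so ring A is aromatic (benzene).
Ring B is fully conjugated (every ring atom contributes a p orbital); 3 ring double bonds give 6 π electrons. Since 6 = 4n+2 (n=1), ring B is aromatic (pyrazine).
Aromatic: A, B. Total: 2.

2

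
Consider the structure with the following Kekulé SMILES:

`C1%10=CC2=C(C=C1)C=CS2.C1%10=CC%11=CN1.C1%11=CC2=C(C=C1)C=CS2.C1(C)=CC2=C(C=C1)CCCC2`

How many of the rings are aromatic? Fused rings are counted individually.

The SMILES encodes a six-membered carbon ring with three alternating C=C double bonds, fused to a five-membered ring containing one sulfur and two C=C double bonds; a five-membered ring of four carbons and one nitrogen bearing a hydrogen, with two C=C double bonds; a six-membered carbon ring with three alternating C=C double bonds, fused to a five-membered ring containing one sulfur and two C=C double bonds; a six-membered carbon ring with three alternating C=C double bonds, fused to a saturated six-membered carbon ring.
The fused 6/5-membered bicyclic (with one sulfur) is a single π system with 9 sp² atoms and 10 π electrons from ring double bonds plus a heteroatom lone pair. 10 = 4(2)+2, so the system is aromatic and both rings count as aromatic (benzothiophene).
The 5-membered ring with one N–H is fully conjugated (every ring atom contributes a p orbital); 2 ring double bonds (4 π electrons) plus a heteroatom lone pair (2) give 6 π electrons. 6 = 4(1)+2, so it is aromatic (pyrrole).
The fused 6/5-membered bicyclic (with one sulfur) is a single π system with 9 sp² atoms and 10 π electrons from ring double bonds plus a heteroatom lone pair. 10 = 4(2)+2, so the system is aromatic and both rings count as aromatic (benzothiophene).
The 6-membered ring has a continuous p-orbital overlap around the ring; 3 ring double bonds give 6 π electrons. That satisfies 4n+2 with n=1, so it is aromatic (benzene ring).
The second 6-membered ring has four sp³ carbons, so it is not fully conjugated — not aromatic (cyclohexane ring).
6 of the 7 rings are aromatic. Total: 6.

6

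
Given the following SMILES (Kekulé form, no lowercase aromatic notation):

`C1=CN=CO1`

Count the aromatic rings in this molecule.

The SMILES encodes a five-membered ring with an oxygen at position 1 and a nitrogen at position 3 (in a C=N bond), with two double bonds.
The 5-membered ring with one oxygen and one =N– has a continuous p-orbital overlap around the ring; 2 ring double bonds (4 π electrons) plus a heteroatom lone pair (2) give 6 π electrons. Since 6 = 4n+2 (n=1), it is aromatic (oxazole).

1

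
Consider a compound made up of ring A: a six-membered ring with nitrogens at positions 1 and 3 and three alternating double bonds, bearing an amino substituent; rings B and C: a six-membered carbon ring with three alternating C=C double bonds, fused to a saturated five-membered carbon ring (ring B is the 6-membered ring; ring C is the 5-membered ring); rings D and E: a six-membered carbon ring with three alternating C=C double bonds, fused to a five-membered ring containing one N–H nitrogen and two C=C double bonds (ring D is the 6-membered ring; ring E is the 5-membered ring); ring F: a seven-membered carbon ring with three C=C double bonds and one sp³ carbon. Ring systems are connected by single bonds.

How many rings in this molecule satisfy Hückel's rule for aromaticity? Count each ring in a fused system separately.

4

Ring A is fully conjugated (every ring atom contributes a p orbital); 3 ring double bonds give 6 π electrons. That satisfies 4n+2 with n=1, so ring A is aromatic (pyrimidine).
Ring B is planar and fully conjugated; 3 ring double bonds give 6 π electrons. 6 = 4(1)+2, so ring B is aromatic (benzene ring).
Ring C has three sp³ carbons, so it is not fully conjugated — not aromatic (cyclopentane ring).
Rings D and E form a fused bicyclic system (with one N–H) with 9 sp² atoms and 10 π electrons from ring double bonds plus a heteroatom lone pair. 10 = 4(2)+2, so the system is aromatic and both rings count as aromatic (indole).
Ring F has one sp³ carbon, so it is not fully conjugated — not aromatic (cycloheptatriene).
Aromatic: A, B, D, E. Total: 4.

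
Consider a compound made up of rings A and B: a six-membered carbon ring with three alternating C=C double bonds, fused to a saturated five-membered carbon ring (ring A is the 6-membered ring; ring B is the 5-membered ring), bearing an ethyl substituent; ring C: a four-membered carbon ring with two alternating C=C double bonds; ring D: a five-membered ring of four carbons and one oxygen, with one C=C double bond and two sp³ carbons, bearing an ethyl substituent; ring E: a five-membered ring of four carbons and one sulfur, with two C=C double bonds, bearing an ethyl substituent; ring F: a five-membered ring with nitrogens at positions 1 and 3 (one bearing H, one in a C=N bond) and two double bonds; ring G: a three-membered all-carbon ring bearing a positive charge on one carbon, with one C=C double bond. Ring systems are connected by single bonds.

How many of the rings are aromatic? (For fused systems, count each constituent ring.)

Ring A is planar and fully conjugated; 3 ring double bonds give 6 π electrons. Since 6 = 4n+2 (n=1), ring A is aromatic (benzene ring).
Ring B has three sp³ carbons, so it is not fully conjugated — not aromatic (cyclopentane ring).
Ring C has only sp² ring atoms; a planar conformation would have a fully conjugated π system of 4 electrons. But 4 = 4(1), which is 4n not 4n+2, so ring C is not aromatic (cyclobutadiene) — cyclobutadiene is antiaromatic and distorts to a rectangle.
Ring D has two sp³ carbons, so it is not fully conjugated — not aromatic (2,3-dihydrofuran).
Ring E has a continuous p-orbital overlap around the ring; 2 ring double bonds (4 π electrons) plus a heteroatom lone pair (2) give 6 π electrons. Since 6 = 4n+2 (n=1), ring E is aromatic (thiophene).
Ring F is planar and fully conjugated; 2 ring double bonds (4 π electrons) plus a heteroatom lone pair (2) give 6 π electrons. That satisfies 4n+2 with n=1, so ring F is aromatic (imidazole).
Ring G is fully conjugated (every ring atom contributes a p orbital); 1 ring double bond (2 π electrons) plus the carbocation's empty p orbital (0, but keeps the ring conjugated) give 2 π electrons. Since 2 = 4n+2 (n=0), ring G is aromatic (cyclopropenyl cation).
Aromatic: A, E, F, G. Total: 4.

4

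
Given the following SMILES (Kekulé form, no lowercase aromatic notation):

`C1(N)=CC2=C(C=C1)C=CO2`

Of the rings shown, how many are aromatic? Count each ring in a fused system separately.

The SMILES encodes a six-membered carbon ring with three alternating C=C double bonds, fused to a five-membered ring containing one oxygen and two C=C double bonds.
The fused 6/5-membered bicyclic (with one oxygen) is a single π system with 9 sp² atoms and 10 π electrons from ring double bonds plus a heteroatom lone pair. 10 = 4(2)+2, so the system is aromatic and both rings count as aromatic (benzofuran).
2 of the 2 rings are aromatic. Total: 2.

2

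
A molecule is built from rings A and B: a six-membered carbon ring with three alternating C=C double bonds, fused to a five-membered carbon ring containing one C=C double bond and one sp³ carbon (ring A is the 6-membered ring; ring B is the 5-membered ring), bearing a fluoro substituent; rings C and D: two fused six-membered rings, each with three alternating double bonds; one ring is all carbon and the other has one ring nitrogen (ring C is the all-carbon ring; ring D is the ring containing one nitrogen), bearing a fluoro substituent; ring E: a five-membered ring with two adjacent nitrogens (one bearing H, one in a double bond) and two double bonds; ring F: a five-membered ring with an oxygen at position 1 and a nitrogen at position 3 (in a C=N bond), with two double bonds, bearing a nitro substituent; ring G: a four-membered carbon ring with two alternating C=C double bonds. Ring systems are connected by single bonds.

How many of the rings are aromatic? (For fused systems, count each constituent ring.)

Ring A has a continuous p-orbital overlap around the ring; 3 ring double bonds give 6 π electrons. That satisfies 4n+2 with n=1, so ring A is aromatic (benzene ring).
Ring B has one sp³ carbon, so it is not fully conjugated — not aromatic (cyclopentene ring).
Rings C and D form a fused bicyclic system (with one nitrogen) with 10 sp² atoms and 10 π electrons from ring double bonds. 10 = 4(2)+2, so the system is aromatic and both rings count as aromatic (quinoline).
Ring E is fully conjugated (every ring atom contributes a p orbital); 2 ring double bonds (4 π electrons) plus a heteroatom lone pair (2) give 6 π electrons. That satisfies 4n+2 with n=1, so ring E is aromatic (pyrazole).
Ring F is fully conjugated (every ring atom contributes a p orbital); 2 ring double bonds (4 π electrons) plus a heteroatom lone pair (2) give 6 π electrons. 6 = 4(1)+2, so ring F is aromatic (oxazole).
Ring G has only sp² ring atoms; a planar conformation would have a fully conjugated π system of 4 electrons. But 4 = 4(1), which is 4n not 4n+2, so ring G is not aromatic (cyclobutadiene) — cyclobutadiene is antiaromatic and distorts to a rectangle.
Aromatic: A, C, D, E, F. Total: 5.

5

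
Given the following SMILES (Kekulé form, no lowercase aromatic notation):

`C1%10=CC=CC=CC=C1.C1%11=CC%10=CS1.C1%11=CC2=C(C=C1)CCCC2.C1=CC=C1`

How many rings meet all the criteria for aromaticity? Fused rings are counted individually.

The SMILES encodes an eight-membered carbon ring with four alternating C=C double bonds; a five-membered ring of four carbons and one sulfur, with two C=C double bonds; a six-membered carbon ring with three alternating C=C double bonds, fused to a saturated six-membered carbon ring; a four-membered carbon ring with two alternating C=C double bonds.
The 8-membered ring has only sp² ring atoms; a planar conformation would have a fully conjugated π system of 8 electrons. But 8 = 4(2), which is 4n not 4n+2, so it is not aromatic (cyclooctatetraene) — cyclooctatetraene distorts into a non-planar tub to avoid antiaromaticity.
The 5-membered ring with one sulfur is planar and fully conjugated; 2 ring double bonds (4 π electrons) plus a heteroatom lone pair (2) give 6 π electrons. That satisfies 4n+2 with n=1, so it is aromatic (thiophene).
The 6-membered ring is fully conjugated (every ring atom contributes a p orbital); 3 ring double bonds give 6 π electrons. Since 6 = 4n+2 (n=1), it is aromatic (benzene ring).
The second 6-membered ring has four sp³ carbons, so it is not fully conjugated — not aromatic (cyclohexane ring).
The 4-membered ring has only sp² ring atoms; a planar conformation would have a fully conjugated π system of 4 electrons. But 4 = 4(1), which is 4n not 4n+2, so it is not aromatic (cyclobutadiene) — cyclobutadiene is antiaromatic and distorts to a rectangle.
2 of the 5 rings are aromatic. Total: 2.

2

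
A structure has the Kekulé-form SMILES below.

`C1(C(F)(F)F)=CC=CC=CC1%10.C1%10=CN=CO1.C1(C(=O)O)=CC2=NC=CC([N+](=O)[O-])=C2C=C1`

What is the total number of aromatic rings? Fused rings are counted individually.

3

The SMILES encodes a seven-membered carbon ring with three C=C double bonds and one sp³ carbon; a five-membered ring with an oxygen at position 1 and a nitrogen at position 3 (in a C=N bond), with two double bonds; two fused six-membered rings, each with three alternating double bonds; one ring is all carbon and the other has one ring nitrogen.
The 7-membered ring has one sp³ carbon, so it is not fully conjugated — not aromatic (cycloheptatriene).
The 5-membered ring with one oxygen and one =N– is fully conjugated (every ring atom contributes a p orbital); 2 ring double bonds (4 π electrons) plus a heteroatom lone pair (2) give 6 π electrons. That satisfies 4n+2 with n=1, so it is aromatic (oxazole).
The fused 6/6-membered bicyclic (with one nitrogen) is a single π system with 10 sp² atoms and 10 π electrons from ring double bonds. 10 = 4(2)+2, so the system is aromatic and both rings count as aromatic (quinoline).
3 of the 4 rings are aromatic. Total: 3.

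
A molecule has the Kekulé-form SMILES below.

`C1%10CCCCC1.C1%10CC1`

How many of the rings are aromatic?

The SMILES encodes a six-membered saturated carbon ring; a three-membered saturated carbon ring.
The 6-membered ring has only sp³ atoms, so it is not fully conjugated — not aromatic (cyclohexane).
The 3-membered ring has only sp³ atoms, so it is not fully conjugated — not aromatic (cyclopropane).
None of the rings are aromatic. Total: 0.

0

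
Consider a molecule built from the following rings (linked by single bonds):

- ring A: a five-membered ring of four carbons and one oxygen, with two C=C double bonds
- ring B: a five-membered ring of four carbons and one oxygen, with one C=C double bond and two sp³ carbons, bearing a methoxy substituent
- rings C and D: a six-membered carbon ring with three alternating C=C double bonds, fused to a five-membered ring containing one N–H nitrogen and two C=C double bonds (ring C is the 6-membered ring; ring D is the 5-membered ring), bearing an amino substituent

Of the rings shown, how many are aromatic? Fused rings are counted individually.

3

Ring A is fully conjugated (every ring atom contributes a p orbital); 2 ring double bonds (4 π electrons) plus a heteroatom lone pair (2) give 6 π electrons. 6 = 4(1)+2, so ring A is aromatic (furan).
Ring B has two sp³ carbons, so it is not fully conjugated — not aromatic (2,3-dihydrofuran).
Rings C and D form a fused bicyclic system (with one N–H) with 9 sp² atoms and 10 π electrons from ring double bonds plus a heteroatom lone pair. 10 = 4(2)+2, so the system is aromatic and both rings count as aromatic (indole).
Aromatic: A, C, D. Total: 3.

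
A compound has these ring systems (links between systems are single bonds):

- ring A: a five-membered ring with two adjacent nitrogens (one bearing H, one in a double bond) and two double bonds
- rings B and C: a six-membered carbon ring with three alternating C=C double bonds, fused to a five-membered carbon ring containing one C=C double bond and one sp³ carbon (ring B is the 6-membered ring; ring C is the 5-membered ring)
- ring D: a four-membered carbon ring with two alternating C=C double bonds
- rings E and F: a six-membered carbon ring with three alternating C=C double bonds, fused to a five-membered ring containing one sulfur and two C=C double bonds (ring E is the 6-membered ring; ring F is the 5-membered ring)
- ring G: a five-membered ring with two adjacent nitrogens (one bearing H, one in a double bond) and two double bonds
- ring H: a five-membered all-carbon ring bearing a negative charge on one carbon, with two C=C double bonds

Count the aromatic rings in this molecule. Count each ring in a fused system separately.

6

Ring A has a continuous p-orbital overlap around the ring; 2 ring double bonds (4 π electrons) plus a heteroatom lone pair (2) give 6 π electrons. 6 = 4(1)+2, so ring A is aromatic (pyrazole).
Ring B has a continuous p-orbital overlap around the ring; 3 ring double bonds give 6 π electrons. 6 = 4(1)+2, so ring B is aromatic (benzene ring).
Ring C has one sp³ carbon, so it is not fully conjugated — not aromatic (cyclopentene ring).
Ring D has only sp² ring atoms; a planar conformation would have a fully conjugated π system of 4 electrons. But 4 = 4(1), which is 4n not 4n+2, so ring D is not aromatic (cyclobutadiene) — cyclobutadiene is antiaromatic and distorts to a rectangle.
Rings E and F form a fused bicyclic system (with one sulfur) with 9 sp² atoms and 10 π electrons from ring double bonds plus a heteroatom lone pair. 10 = 4(2)+2, so the system is aromatic and both rings count as aromatic (benzothiophene).
Ring G is planar and fully conjugated; 2 ring double bonds (4 π electrons) plus a heteroatom lone pair (2) give 6 π electrons. Since 6 = 4n+2 (n=1), ring G is aromatic (pyrazole).
Ring H is planar and fully conjugated; 2 ring double bonds (4 π electrons) plus the carbanion lone pair (2) give 6 π electrons. Since 6 = 4n+2 (n=1), ring H is aromatic (cyclopentadienyl anion).
Aromatic: A, B, E, F, G, H. Total: 6.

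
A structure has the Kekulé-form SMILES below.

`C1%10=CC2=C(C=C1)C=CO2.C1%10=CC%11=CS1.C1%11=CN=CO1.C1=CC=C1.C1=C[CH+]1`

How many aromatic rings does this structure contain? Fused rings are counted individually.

5

The SMILES encodes a six-membered carbon ring with three alternating C=C double bonds, fused to a five-membered ring containing one oxygen and two C=C double bonds; a five-membered ring of four carbons and one sulfur, with two C=C double bonds; a five-membered ring with an oxygen at position 1 and a nitrogen at position 3 (in a C=N bond), with two double bonds; a four-membered carbon ring with two alternating C=C double bonds; a three-membered all-carbon ring bearing a positive charge on one carbon, with one C=C double bond.
The fused 6/5-membered bicyclic (with one oxygen) is a single π system with 9 sp² atoms and 10 π electrons from ring double bonds plus a heteroatom lone pair. 10 = 4(2)+2, so the system is aromatic and both rings count as aromatic (benzofuran).
The 5-membered ring with one sulfur is fully conjugated (every ring atom contributes a p orbital); 2 ring double bonds (4 π electrons) plus a heteroatom lone pair (2) give 6 π electrons. Since 6 = 4n+2 (n=1), it is aromatic (thiophene).
The 5-membered ring with one oxygen and one =N– has a continuous p-orbital overlap around the ring; 2 ring double bonds (4 π electrons) plus a heteroatom lone pair (2) give 6 π electrons. Since 6 = 4n+2 (n=1), it is aromatic (oxazole).
The 4-membered ring has only sp² ring atoms; a planar conformation would have a fully conjugated π system of 4 electrons. But 4 = 4(1), which is 4n not 4n+2, so it is not aromatic (cyclobutadiene) — cyclobutadiene is antiaromatic and distorts to a rectangle.
The 3-membered ring is planar and fully conjugated; 1 ring double bond (2 π electrons) plus the carbocation's empty p orbital (0, but keeps the ring conjugated) give 2 π electrons. Since 2 = 4n+2 (n=0), it is aromatic (cyclopropenyl cation).
5 of the 6 rings are aromatic. Total: 5.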